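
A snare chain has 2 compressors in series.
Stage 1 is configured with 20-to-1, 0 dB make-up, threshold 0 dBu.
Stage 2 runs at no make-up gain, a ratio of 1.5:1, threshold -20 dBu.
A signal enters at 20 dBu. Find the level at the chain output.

Stage 1: 20 dBu is 20 dB over 0 dBu; at 20:1 that becomes 1 dB over, giving 1 dBu.
Stage 2: 1 dBu is 21 dB over -20 dBu; at 1.5:1 that becomes 14 dB over, giving -6 dBu.

-6 dBu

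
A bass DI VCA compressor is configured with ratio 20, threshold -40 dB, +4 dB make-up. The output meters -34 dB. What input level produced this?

0 dB

Stripping the +4 dB make-up gives -38 dB at the gain stage.
The compressed level sits -38 − (-40) = 2 dB over threshold.
Input overshoot = R × output overshoot = 40 dB → input = -40 + 40 = 0 dB.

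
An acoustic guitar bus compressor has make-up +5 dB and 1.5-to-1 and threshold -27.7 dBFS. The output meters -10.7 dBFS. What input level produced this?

Before make-up, the level was -10.7 − 5 = -15.7 dBFS.
Post-compression overshoot = -15.7 − (-27.7) = 12 dB.
Input overshoot = R × output overshoot = 18 dB → input = -27.7 + 18 = -9.7 dBFS.

-9.7 dBFS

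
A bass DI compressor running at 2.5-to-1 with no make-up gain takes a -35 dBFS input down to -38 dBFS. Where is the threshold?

Let T be the threshold. Output overshoot = (input overshoot)/R, so -38 − T = (-35 − T)/2.5.
2.5·(-38 − T) = -35 − T → 1.5·T = -95 − (-35) = -60.
T = -60/1.5 = -40 dBFS.

-40 dBFS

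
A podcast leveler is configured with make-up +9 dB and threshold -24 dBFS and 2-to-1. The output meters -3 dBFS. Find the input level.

Stripping the +9 dB make-up gives -12 dBFS at the gain stage.
That's 12 dB above the -24 dBFS threshold.
Input overshoot = R × output overshoot = 24 dB → input = -24 + 24 = 0 dBFS.

0 dBFS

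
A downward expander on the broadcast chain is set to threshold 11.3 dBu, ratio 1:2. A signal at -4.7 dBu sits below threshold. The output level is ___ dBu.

Undershoot = 11.3 − (-4.7) = 16 dB.
At 1:2, that expands to 32 dB under threshold.
Output = 11.3 − 32 = -20.7 dBu.

-20.7 dBu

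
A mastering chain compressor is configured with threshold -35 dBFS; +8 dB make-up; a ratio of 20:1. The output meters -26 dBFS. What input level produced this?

Remove make-up: -26 − 8 = -34 dBFS.
The compressed level sits -34 − (-35) = 1 dB over threshold.
Input overshoot = R × output overshoot = 20 dB → input = -35 + 20 = -15 dBFS.

-15 dBFS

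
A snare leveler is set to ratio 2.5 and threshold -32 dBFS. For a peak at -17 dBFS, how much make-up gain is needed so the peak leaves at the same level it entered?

Without make-up, output = threshold + overshoot/2.5 = -32 + 6 = -26 dBFS.
Gap to target: 9 dB.

9 dB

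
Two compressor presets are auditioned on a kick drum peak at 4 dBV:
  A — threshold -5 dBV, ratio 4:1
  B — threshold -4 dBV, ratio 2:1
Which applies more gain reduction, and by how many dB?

A, by 2.75 dB

A: overshoot 9 dB → output overshoot 2.25 dB → GR 6.75 dB.
B: overshoot 8 dB → output overshoot 4 dB → GR 4 dB.
Difference: 2.75 dB in favour of A.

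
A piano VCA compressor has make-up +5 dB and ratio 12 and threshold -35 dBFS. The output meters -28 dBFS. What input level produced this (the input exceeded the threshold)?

Stripping the +5 dB make-up gives -33 dBFS at the gain stage.
Post-compression overshoot = -33 − (-35) = 2 dB.
Undo the ratio: input overshoot = 2 × 12 = 24 dB, giving input = -11 dBFS.

-11 dBFS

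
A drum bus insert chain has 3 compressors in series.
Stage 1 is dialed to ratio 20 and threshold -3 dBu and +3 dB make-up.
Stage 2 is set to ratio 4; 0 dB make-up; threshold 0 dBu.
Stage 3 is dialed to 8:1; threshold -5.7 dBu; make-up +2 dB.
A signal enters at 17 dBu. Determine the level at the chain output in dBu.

Stage 1: 17 dBu is 20 dB over -3 dBu; at 20:1 that becomes 1 dB over, giving -2 dBu; +3 dB make-up → 1 dBu.
Stage 2: 1 dBu is 1 dB over 0 dBu; at 4:1 that becomes 0.25 dB over, giving 0.25 dBu.
Stage 3: 0.25 dBu is 5.95 dB over -5.7 dBu; at 8:1 that becomes 0.74375 dB over, giving -4.95625 dBu; +2 dB make-up → -2.95625 dBu.

-2.95625 dBu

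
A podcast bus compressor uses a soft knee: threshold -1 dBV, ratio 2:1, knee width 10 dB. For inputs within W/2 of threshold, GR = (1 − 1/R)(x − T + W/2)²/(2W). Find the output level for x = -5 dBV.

x − T + W/2 = -5 − (-1) + 5 = 1.
GR = (1 − 1/2) × 1² / 20 = 0.5 × 1 / 20 = 0.025 dB.
Output = -5 − 0.025 = -5.025 dBV.

-5.025 dBV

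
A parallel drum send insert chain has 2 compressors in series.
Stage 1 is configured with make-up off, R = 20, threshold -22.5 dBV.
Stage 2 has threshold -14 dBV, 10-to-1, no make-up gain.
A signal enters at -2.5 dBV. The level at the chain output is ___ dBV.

-21.5 dBV

Stage 1: 20 dB above -22.5 dBV, reduced 20:1 to 1 dB above → -21.5 dBV.
Stage 2: -21.5 dBV is at or below the -14 dBV threshold — no compression; output -21.5 dBV.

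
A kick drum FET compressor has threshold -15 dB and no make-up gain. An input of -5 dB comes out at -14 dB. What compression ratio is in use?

10:1

Input overshoot = -5 − (-15) = 10 dB; output overshoot = -14 − (-15) = 1 dB.
Ratio = 10 / 1 = 10.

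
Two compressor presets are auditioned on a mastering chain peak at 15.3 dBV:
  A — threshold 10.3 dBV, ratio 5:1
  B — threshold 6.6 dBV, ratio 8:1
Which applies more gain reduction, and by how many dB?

B, by 3.6125 dB

A: 5 dB over, compressed to 1 dB over, so 4 dB of GR.
B: 8.7 dB over, compressed to 1.0875 dB over, so 7.6125 dB of GR.
B applies 3.6125 dB more gain reduction.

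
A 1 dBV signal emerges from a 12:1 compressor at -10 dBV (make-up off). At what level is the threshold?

-11 dBV

Input is 12 dB above T (since output overshoot × R = input overshoot: (-10 − T)·12 = 1 − T gives T = -11 dBV).
Check: -11 + (1 − (-11))/12 = -11 + 1 = -10 dBV. ✓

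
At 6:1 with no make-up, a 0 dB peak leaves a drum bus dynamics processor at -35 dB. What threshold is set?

Input is 42 dB above T (since output overshoot × R = input overshoot: (-35 − T)·6 = 0 − T gives T = -42 dB).
Check: -42 + (0 − (-42))/6 = -42 + 7 = -35 dB. ✓

-42 dB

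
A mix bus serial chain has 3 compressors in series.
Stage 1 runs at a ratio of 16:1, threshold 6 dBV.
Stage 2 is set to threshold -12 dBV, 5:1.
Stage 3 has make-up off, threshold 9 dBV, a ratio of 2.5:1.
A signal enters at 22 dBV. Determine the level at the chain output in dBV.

-8.2 dBV

Stage 1: 22 dBV is 16 dB over 6 dBV; at 16:1 that becomes 1 dB over, giving 7 dBV.
Stage 2: 19 dB above -12 dBV, reduced 5:1 to 3.8 dB above → -8.2 dBV.
Stage 3: -8.2 dBV ≤ 9 dBV, so stage 3 doesn't engage; output -8.2 dBV.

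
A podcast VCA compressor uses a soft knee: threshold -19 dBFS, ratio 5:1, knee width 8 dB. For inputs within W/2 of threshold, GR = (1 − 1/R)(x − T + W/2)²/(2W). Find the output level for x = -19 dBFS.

x − T + W/2 = -19 − (-19) + 4 = 4.
GR = (1 − 1/5) × 4² / 16 = 0.8 × 16 / 16 = 0.8 dB.
Output = -19 − 0.8 = -19.8 dBFS.

-19.8 dBFS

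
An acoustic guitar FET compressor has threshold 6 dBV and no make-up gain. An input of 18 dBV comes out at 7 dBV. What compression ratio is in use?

12:1

Input overshoot = 18 − 6 = 12 dB; output overshoot = 7 − 6 = 1 dB.
Ratio = 12 / 1 = 12.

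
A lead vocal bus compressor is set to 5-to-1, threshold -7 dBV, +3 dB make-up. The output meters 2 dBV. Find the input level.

23 dBV

Remove make-up: 2 − 3 = -1 dBV.
Post-compression overshoot = -1 − (-7) = 6 dB.
Undo the ratio: input overshoot = 6 × 5 = 30 dB, giving input = 23 dBV.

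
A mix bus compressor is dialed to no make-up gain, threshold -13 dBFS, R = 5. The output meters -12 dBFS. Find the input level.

-8 dBFS

Post-compression overshoot = -12 − (-13) = 1 dB.
Before 5:1 compression the overshoot was 1 × 5 = 5 dB, so input = -13 + 5 = -8 dBFS.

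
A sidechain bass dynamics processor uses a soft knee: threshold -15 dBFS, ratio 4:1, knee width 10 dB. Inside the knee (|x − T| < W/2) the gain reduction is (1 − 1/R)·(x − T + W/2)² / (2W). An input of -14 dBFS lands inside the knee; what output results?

x − T + W/2 = -14 − (-15) + 5 = 6.
GR = (1 − 1/4) × 6² / 20 = 0.75 × 36 / 20 = 1.35 dB.
Output = -14 − 1.35 = -15.35 dBFS.

-15.35 dBFS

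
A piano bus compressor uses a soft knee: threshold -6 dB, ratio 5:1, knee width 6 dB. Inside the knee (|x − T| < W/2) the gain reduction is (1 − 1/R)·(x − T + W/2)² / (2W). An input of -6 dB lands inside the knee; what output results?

-6.6 dB

x − T + W/2 = -6 − (-6) + 3 = 3.
GR = (1 − 1/5) × 3² / 12 = 0.8 × 9 / 12 = 0.6 dB.
Output = -6 − 0.6 = -6.6 dB.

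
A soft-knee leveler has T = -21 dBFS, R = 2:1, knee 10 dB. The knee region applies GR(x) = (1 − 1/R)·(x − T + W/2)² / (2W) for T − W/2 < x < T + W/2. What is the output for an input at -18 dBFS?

x − T + W/2 = -18 − (-21) + 5 = 8.
GR = (1 − 1/2) × 8² / 20 = 0.5 × 64 / 20 = 1.6 dB.
Output = -18 − 1.6 = -19.6 dBFS.

-19.6 dBFS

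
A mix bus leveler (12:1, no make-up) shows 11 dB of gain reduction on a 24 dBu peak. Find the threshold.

Input is 12 dB above T (since output overshoot × R = input overshoot: (13 − T)·12 = 24 − T gives T = 12 dBu).
Check: 12 + (24 − 12)/12 = 12 + 1 = 13 dBu. ✓

12 dBu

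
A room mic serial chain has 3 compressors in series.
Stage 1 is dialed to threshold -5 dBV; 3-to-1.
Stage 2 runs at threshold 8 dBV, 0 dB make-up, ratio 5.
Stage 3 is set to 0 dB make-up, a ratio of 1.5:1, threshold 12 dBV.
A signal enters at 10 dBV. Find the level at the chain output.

0 dBV

Stage 1: overshoot 15 dB → 15/3 = 5 dB → 0 dBV.
Stage 2: 0 dBV is at or below the 8 dBV threshold — no compression; output 0 dBV.
Stage 3: below threshold (0 ≤ 12); passes unchanged; output 0 dBV.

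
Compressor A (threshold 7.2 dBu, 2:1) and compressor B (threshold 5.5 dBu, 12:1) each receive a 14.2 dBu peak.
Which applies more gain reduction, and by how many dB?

A: GR = 7 − 7/2 = 3.5 dB.
B: GR = 8.7 − 8.7/12 = 7.975 dB.
B reduces 4.475 dB more.

B, by 4.475 dB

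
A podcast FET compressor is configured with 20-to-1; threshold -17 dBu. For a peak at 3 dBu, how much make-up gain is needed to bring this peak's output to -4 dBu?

Without make-up, output = threshold + overshoot/20 = -17 + 1 = -16 dBu.
Gap to target: 12 dB.

12 dB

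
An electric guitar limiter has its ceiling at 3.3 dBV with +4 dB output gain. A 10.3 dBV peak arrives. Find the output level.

7.3 dBV

At ∞:1, everything above 3.3 dBV is held at the ceiling.
Output gain then adds 4 dB: 3.3 + 4 = 7.3 dBV.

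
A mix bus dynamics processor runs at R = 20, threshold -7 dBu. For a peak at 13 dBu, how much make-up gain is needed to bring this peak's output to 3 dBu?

Without make-up, output = threshold + overshoot/20 = -7 + 1 = -6 dBu.
Gap to target: 9 dB.

9 dB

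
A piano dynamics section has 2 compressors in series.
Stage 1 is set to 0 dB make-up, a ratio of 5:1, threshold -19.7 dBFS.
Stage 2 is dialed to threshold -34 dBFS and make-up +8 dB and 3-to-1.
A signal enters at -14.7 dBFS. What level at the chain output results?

-20.9 dBFS

Stage 1: 5 dB above -19.7 dBFS, reduced 5:1 to 1 dB above → -18.7 dBFS.
Stage 2: -18.7 dBFS is 15.3 dB over -34 dBFS; at 3:1 that becomes 5.1 dB over, giving -28.9 dBFS; +8 dB make-up → -20.9 dBFS.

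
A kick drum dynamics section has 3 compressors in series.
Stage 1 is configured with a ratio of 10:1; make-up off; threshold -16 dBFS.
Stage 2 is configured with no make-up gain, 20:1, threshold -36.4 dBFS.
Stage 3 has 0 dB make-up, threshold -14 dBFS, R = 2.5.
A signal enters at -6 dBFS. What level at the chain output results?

Stage 1: -6 dBFS is 10 dB over -16 dBFS; at 10:1 that becomes 1 dB over, giving -15 dBFS.
Stage 2: overshoot 21.4 dB → 21.4/20 = 1.07 dB → -35.33 dBFS.
Stage 3: below threshold (-35.33 ≤ -14); passes unchanged; output -35.33 dBFS.

-35.33 dBFS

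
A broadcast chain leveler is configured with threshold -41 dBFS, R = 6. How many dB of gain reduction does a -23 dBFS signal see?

Overshoot = -23 − (-41) = 18 dB.
At 6:1, output sits 18/6 = 3 dB above threshold.
Gain reduction = 18 − 3 = 15 dB.

15 dB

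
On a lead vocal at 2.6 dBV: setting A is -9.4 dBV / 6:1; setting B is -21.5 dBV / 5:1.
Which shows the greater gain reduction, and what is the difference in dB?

B, by 9.28 dB

A: GR = 12 − 12/6 = 10 dB.
B: GR = 24.1 − 24.1/5 = 19.28 dB.
Difference: 9.28 dB in favour of B.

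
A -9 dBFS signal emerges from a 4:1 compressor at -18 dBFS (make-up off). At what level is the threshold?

-21 dBFS

Input is 12 dB above T (since output overshoot × R = input overshoot: (-18 − T)·4 = -9 − T gives T = -21 dBFS).
Check: -21 + (-9 − (-21))/4 = -21 + 3 = -18 dBFS. ✓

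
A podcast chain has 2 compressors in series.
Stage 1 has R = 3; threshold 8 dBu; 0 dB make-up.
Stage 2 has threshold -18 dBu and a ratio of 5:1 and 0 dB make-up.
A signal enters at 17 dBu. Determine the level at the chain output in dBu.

Stage 1: overshoot 9 dB → 9/3 = 3 dB → 11 dBu.
Stage 2: 11 dBu is 29 dB over -18 dBu; at 5:1 that becomes 5.8 dB over, giving -12.2 dBu.

-12.2 dBu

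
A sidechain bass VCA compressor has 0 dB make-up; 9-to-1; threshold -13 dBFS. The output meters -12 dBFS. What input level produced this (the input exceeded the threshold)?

Post-compression overshoot = -12 − (-13) = 1 dB.
Input overshoot = R × output overshoot = 9 dB → input = -13 + 9 = -4 dBFS.

-4 dBFS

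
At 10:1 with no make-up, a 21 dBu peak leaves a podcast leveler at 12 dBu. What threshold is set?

11 dBu

Let T be the threshold. Output overshoot = (input overshoot)/R, so 12 − T = (21 − T)/10.
10·(12 − T) = 21 − T → 9·T = 120 − 21 = 99.
T = 99/9 = 11 dBu.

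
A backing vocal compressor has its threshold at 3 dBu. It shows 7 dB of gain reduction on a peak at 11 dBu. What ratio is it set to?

Input overshoot = 11 − 3 = 8 dB.
Output overshoot = 8 − 7 = 1 dB.
Ratio = input overshoot / output overshoot = 8 / 1 = 8.

8:1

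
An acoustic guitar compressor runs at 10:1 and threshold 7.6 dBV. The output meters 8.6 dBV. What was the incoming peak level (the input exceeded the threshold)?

17.6 dBV

That's 1 dB above the 7.6 dBV threshold.
Input overshoot = R × output overshoot = 10 dB → input = 7.6 + 10 = 17.6 dBV.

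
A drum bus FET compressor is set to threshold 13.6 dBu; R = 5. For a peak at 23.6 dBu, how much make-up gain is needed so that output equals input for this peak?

The peak compresses to 13.6 + 10/5 = 15.6 dBu.
To reach 23.6 dBu requires 23.6 − 15.6 = 8 dB of make-up.

8 dB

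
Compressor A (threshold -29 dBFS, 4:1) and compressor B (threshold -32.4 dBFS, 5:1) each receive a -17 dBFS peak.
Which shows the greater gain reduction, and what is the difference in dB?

B, by 3.32 dB

A: 12 dB over, compressed to 3 dB over, so 9 dB of GR.
B: 15.4 dB over, compressed to 3.08 dB over, so 12.32 dB of GR.
Difference: 3.32 dB in favour of B.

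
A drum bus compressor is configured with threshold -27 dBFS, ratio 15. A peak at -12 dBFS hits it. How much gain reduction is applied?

14 dB

-12 dBFS exceeds the threshold by 15 dB.
A 15:1 ratio leaves 1 dB of that excess.
Gain reduction = 15 − 1 = 14 dB.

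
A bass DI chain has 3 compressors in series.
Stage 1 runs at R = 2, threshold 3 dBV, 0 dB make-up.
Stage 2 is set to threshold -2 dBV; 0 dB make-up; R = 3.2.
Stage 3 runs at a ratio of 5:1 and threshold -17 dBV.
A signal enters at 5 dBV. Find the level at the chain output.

-13.625 dBV

Stage 1: overshoot 2 dB → 2/2 = 1 dB → 4 dBV.
Stage 2: 4 dBV is 6 dB over -2 dBV; at 3.2:1 that becomes 1.875 dB over, giving -0.125 dBV.
Stage 3: -0.125 dBV is 16.875 dB over -17 dBV; at 5:1 that becomes 3.375 dB over, giving -13.625 dBV.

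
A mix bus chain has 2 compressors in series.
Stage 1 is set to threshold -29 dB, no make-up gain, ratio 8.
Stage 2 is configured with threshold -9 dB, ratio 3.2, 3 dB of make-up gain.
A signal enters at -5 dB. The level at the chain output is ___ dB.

-23 dB

Stage 1: overshoot 24 dB → 24/8 = 3 dB → -26 dB.
Stage 2: below threshold (-26 ≤ -9); passes unchanged; make-up brings it to -23 dB.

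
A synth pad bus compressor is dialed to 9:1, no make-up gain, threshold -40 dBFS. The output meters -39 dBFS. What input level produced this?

The compressed level sits -39 − (-40) = 1 dB over threshold.
Undo the ratio: input overshoot = 1 × 9 = 9 dB, giving input = -31 dBFS.

-31 dBFS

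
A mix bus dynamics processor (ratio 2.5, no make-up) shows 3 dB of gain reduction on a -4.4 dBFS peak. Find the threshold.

Gain reduction = -4.4 − (-7.4) = 3 dB; output overshoot = GR / (R − 1) = 3 / 1.5 = 2 dB.
Threshold = output − output overshoot = -7.4 − 2 = -9.4 dBFS.

-9.4 dBFS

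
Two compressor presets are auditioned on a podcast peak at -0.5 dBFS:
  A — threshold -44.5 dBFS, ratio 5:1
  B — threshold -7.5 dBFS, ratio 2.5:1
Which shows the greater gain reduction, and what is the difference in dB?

A: 44 dB over, compressed to 8.8 dB over, so 35.2 dB of GR.
B: 7 dB over, compressed to 2.8 dB over, so 4.2 dB of GR.
Difference: 31 dB in favour of A.

A, by 31 dB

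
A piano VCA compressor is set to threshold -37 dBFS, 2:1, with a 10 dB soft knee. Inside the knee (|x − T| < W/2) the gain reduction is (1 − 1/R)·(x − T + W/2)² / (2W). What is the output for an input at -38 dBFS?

-38.4 dBFS

x − T + W/2 = -38 − (-37) + 5 = 4.
GR = (1 − 1/2) × 4² / 20 = 0.5 × 16 / 20 = 0.4 dB.
Output = -38 − 0.4 = -38.4 dBFS.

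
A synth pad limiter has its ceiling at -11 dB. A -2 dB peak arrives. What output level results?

-11 dB

At ∞:1, everything above -11 dB is held at the ceiling.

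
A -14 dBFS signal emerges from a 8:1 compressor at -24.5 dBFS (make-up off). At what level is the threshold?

-26 dBFS

Gain reduction = -14 − (-24.5) = 10.5 dB; output overshoot = GR / (R − 1) = 10.5 / 7 = 1.5 dB.
Threshold = output − output overshoot = -24.5 − 1.5 = -26 dBFS.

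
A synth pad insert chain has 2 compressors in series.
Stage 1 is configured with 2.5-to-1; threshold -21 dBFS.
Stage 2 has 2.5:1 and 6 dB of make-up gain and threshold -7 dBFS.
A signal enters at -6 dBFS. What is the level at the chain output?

Stage 1: -6 dBFS is 15 dB over -21 dBFS; at 2.5:1 that becomes 6 dB over, giving -15 dBFS.
Stage 2: below threshold (-15 ≤ -7); passes unchanged; make-up brings it to -9 dBFS.

-9 dBFS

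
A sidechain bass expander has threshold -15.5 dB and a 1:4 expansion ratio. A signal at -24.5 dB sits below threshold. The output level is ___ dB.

The input is 9 dB below the -15.5 dB threshold.
A 1:4 expander multiplies undershoot by 4: 9 × 4 = 36 dB below threshold.
Output = -15.5 − 36 = -51.5 dB.

-51.5 dB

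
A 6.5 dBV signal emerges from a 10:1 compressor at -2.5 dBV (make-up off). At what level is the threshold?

-3.5 dBV

Gain reduction = 6.5 − (-2.5) = 9 dB; output overshoot = GR / (R − 1) = 9 / 9 = 1 dB.
Threshold = output − output overshoot = -2.5 − 1 = -3.5 dBV.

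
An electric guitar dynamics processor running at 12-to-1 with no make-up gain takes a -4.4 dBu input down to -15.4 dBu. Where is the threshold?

-16.4 dBu

Input is 12 dB above T (since output overshoot × R = input overshoot: (-15.4 − T)·12 = -4.4 − T gives T = -16.4 dBu).
Check: -16.4 + (-4.4 − (-16.4))/12 = -16.4 + 1 = -15.4 dBu. ✓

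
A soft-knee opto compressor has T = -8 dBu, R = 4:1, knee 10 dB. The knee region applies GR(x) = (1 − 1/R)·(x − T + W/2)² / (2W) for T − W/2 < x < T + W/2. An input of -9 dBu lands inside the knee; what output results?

x − T + W/2 = -9 − (-8) + 5 = 4.
GR = (1 − 1/4) × 4² / 20 = 0.75 × 16 / 20 = 0.6 dB.
Output = -9 − 0.6 = -9.6 dBu.

-9.6 dBu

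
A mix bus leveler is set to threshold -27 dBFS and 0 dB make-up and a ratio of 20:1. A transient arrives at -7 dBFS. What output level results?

-26 dBFS

-7 dBFS sits 20 dB over threshold.
20:1 compression reduces that to 20/20 = 1 dB over.
So the level is -27 + 1 = -26 dBFS.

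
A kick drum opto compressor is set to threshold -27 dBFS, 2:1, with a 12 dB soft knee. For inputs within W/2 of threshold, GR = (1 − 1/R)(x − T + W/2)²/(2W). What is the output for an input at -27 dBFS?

x − T + W/2 = -27 − (-27) + 6 = 6.
GR = (1 − 1/2) × 6² / 24 = 0.5 × 36 / 24 = 0.75 dB.
Output = -27 − 0.75 = -27.75 dBFS.

-27.75 dBFS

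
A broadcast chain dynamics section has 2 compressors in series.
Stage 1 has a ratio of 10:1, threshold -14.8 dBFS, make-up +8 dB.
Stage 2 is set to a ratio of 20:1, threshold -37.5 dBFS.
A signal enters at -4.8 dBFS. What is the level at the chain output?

-35.915 dBFS

Stage 1: -4.8 dBFS is 10 dB over -14.8 dBFS; at 10:1 that becomes 1 dB over, giving -13.8 dBFS; +8 dB make-up → -5.8 dBFS.
Stage 2: -5.8 dBFS is 31.7 dB over -37.5 dBFS; at 20:1 that becomes 1.585 dB over, giving -35.915 dBFS.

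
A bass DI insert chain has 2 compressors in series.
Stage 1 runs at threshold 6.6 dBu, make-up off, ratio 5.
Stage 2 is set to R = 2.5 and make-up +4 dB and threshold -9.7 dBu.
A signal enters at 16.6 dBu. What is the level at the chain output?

Stage 1: 10 dB above 6.6 dBu, reduced 5:1 to 2 dB above → 8.6 dBu.
Stage 2: 8.6 dBu is 18.3 dB over -9.7 dBu; at 2.5:1 that becomes 7.32 dB over, giving -2.38 dBu; +4 dB make-up → 1.62 dBu.

1.62 dBu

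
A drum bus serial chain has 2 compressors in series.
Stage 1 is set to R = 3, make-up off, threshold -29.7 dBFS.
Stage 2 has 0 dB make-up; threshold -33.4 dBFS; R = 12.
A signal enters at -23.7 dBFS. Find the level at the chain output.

-32.925 dBFS

Stage 1: overshoot 6 dB → 6/3 = 2 dB → -27.7 dBFS.
Stage 2: -27.7 dBFS is 5.7 dB over -33.4 dBFS; at 12:1 that becomes 0.475 dB over, giving -32.925 dBFS.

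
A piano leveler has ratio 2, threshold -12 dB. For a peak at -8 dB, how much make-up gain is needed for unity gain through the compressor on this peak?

Without make-up, output = threshold + overshoot/2 = -12 + 2 = -10 dB.
Gap to target: 2 dB.

2 dB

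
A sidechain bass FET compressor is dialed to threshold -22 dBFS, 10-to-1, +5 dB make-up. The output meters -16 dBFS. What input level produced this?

-12 dBFS

Before make-up, the level was -16 − 5 = -21 dBFS.
The compressed level sits -21 − (-22) = 1 dB over threshold.
Before 10:1 compression the overshoot was 1 × 10 = 10 dB, so input = -22 + 10 = -12 dBFS.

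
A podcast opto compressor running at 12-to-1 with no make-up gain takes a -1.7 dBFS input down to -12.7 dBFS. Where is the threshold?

-13.7 dBFS

Gain reduction = -1.7 − (-12.7) = 11 dB; output overshoot = GR / (R − 1) = 11 / 11 = 1 dB.
Threshold = output − output overshoot = -12.7 − 1 = -13.7 dBFS.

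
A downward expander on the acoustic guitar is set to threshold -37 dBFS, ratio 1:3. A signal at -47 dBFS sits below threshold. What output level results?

-67 dBFS

Undershoot = (-37) − (-47) = 10 dB.
At 1:3, that expands to 30 dB under threshold.
Output = -37 − 30 = -67 dBFS.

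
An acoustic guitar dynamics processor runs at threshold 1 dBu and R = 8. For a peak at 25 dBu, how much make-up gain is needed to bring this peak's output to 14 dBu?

Without make-up, output = threshold + overshoot/8 = 1 + 3 = 4 dBu.
Gap to target: 10 dB.

10 dB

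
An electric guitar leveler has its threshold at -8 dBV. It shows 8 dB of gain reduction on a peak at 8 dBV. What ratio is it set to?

Input overshoot = 8 − (-8) = 16 dB.
Output overshoot = 16 − 8 = 8 dB.
Ratio = input overshoot / output overshoot = 16 / 8 = 2.

2:1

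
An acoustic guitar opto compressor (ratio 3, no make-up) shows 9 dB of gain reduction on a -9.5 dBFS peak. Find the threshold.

Let T be the threshold. Output overshoot = (input overshoot)/R, so -18.5 − T = (-9.5 − T)/3.
3·(-18.5 − T) = -9.5 − T → 2·T = -55.5 − (-9.5) = -46.
T = -46/2 = -23 dBFS.

-23 dBFS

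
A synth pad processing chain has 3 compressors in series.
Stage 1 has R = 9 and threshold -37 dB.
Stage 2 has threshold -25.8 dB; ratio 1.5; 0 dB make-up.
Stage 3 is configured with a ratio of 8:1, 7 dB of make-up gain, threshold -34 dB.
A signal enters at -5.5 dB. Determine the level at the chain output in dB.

-26.9375 dB

Stage 1: 31.5 dB above -37 dB, reduced 9:1 to 3.5 dB above → -33.5 dB.
Stage 2: -33.5 dB is at or below the -25.8 dB threshold — no compression; output -33.5 dB.
Stage 3: -33.5 dB is 0.5 dB over -34 dB; at 8:1 that becomes 0.0625 dB over, giving -33.9375 dB; +7 dB make-up → -26.9375 dB.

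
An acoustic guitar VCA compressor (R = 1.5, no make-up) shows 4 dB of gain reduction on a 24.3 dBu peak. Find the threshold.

12.3 dBu

Let T be the threshold. Output overshoot = (input overshoot)/R, so 20.3 − T = (24.3 − T)/1.5.
1.5·(20.3 − T) = 24.3 − T → 0.5·T = 30.45 − 24.3 = 6.15.
T = 6.15/0.5 = 12.3 dBu.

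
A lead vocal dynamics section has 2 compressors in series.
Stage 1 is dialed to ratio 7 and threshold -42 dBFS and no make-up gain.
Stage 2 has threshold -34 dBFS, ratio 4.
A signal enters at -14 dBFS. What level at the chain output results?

Stage 1: overshoot 28 dB → 28/7 = 4 dB → -38 dBFS.
Stage 2: -38 dBFS is at or below the -34 dBFS threshold — no compression; output -38 dBFS.

-38 dBFS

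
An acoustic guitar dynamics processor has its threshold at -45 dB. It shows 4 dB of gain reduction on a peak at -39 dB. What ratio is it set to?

3:1

Input overshoot = -39 − (-45) = 6 dB.
Output overshoot = 6 − 4 = 2 dB.
Ratio = input overshoot / output overshoot = 6 / 2 = 3.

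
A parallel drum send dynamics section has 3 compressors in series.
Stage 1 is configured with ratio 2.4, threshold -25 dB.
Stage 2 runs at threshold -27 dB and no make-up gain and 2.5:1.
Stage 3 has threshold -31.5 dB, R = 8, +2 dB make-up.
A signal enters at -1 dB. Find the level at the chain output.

-28.3375 dB

Stage 1: 24 dB above -25 dB, reduced 2.4:1 to 10 dB above → -15 dB.
Stage 2: overshoot 12 dB → 12/2.5 = 4.8 dB → -22.2 dB.
Stage 3: overshoot 9.3 dB → 9.3/8 = 1.1625 dB → -30.3375 dB; +2 dB make-up → -28.3375 dB.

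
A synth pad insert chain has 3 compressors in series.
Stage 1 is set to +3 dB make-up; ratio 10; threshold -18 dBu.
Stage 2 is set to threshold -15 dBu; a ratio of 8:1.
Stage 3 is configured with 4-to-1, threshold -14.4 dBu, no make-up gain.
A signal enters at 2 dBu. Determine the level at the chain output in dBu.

-14.75 dBu

Stage 1: overshoot 20 dB → 20/10 = 2 dB → -16 dBu; +3 dB make-up → -13 dBu.
Stage 2: 2 dB above -15 dBu, reduced 8:1 to 0.25 dB above → -14.75 dBu.
Stage 3: below threshold (-14.75 ≤ -14.4); passes unchanged; output -14.75 dBu.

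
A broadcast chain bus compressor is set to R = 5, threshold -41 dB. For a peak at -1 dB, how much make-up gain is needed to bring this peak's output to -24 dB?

9 dB

The peak compresses to -41 + 40/5 = -33 dB.
To reach -24 dB requires -24 − (-33) = 9 dB of make-up.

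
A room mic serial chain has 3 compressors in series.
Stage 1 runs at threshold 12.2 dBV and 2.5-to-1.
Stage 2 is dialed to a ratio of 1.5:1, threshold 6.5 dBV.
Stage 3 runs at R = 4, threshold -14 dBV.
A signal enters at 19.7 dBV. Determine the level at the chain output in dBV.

Stage 1: overshoot 7.5 dB → 7.5/2.5 = 3 dB → 15.2 dBV.
Stage 2: 8.7 dB above 6.5 dBV, reduced 1.5:1 to 5.8 dB above → 12.3 dBV.
Stage 3: overshoot 26.3 dB → 26.3/4 = 6.575 dB → -7.425 dBV.

-7.425 dBV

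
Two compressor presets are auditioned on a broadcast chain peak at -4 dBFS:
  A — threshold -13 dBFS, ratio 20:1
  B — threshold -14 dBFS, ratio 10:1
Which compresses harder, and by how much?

A: overshoot 9 dB → output overshoot 0.45 dB → GR 8.55 dB.
B: overshoot 10 dB → output overshoot 1 dB → GR 9 dB.
Difference: 0.45 dB in favour of B.

B, by 0.45 dB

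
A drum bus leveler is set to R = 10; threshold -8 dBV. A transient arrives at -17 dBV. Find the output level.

-17 dBV

-17 dBV is 9 dB below the -8 dBV threshold, so no gain reduction is applied.
Output = input = -17 dBV.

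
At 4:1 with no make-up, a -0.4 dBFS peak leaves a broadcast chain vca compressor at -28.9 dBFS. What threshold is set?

Gain reduction = -0.4 − (-28.9) = 28.5 dB; output overshoot = GR / (R − 1) = 28.5 / 3 = 9.5 dB.
Threshold = output − output overshoot = -28.9 − 9.5 = -38.4 dBFS.

-38.4 dBFS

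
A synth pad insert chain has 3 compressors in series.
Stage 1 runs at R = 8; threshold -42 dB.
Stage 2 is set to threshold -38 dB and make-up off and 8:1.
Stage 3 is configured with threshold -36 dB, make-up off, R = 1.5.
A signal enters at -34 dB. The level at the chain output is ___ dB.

Stage 1: 8 dB above -42 dB, reduced 8:1 to 1 dB above → -41 dB.
Stage 2: below threshold (-41 ≤ -38); passes unchanged; output -41 dB.
Stage 3: below threshold (-41 ≤ -36); passes unchanged; output -41 dB.

-41 dB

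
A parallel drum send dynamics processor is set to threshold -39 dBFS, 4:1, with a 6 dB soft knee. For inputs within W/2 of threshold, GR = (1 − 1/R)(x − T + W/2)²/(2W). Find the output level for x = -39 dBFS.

-39.5625 dBFS

x − T + W/2 = -39 − (-39) + 3 = 3.
GR = (1 − 1/4) × 3² / 12 = 0.75 × 9 / 12 = 0.5625 dB.
Output = -39 − 0.5625 = -39.5625 dBFS.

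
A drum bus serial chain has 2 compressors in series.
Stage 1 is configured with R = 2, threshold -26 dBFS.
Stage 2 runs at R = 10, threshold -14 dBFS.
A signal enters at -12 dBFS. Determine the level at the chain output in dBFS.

Stage 1: -12 dBFS is 14 dB over -26 dBFS; at 2:1 that becomes 7 dB over, giving -19 dBFS.
Stage 2: below threshold (-19 ≤ -14); passes unchanged; output -19 dBFS.

-19 dBFS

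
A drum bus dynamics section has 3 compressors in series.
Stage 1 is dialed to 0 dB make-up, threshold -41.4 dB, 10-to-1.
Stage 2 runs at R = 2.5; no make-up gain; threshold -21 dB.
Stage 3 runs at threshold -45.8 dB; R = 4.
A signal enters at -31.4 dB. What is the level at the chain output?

-44.45 dB

Stage 1: overshoot 10 dB → 10/10 = 1 dB → -40.4 dB.
Stage 2: -40.4 dB ≤ -21 dB, so stage 2 doesn't engage; output -40.4 dB.
Stage 3: overshoot 5.4 dB → 5.4/4 = 1.35 dB → -44.45 dB.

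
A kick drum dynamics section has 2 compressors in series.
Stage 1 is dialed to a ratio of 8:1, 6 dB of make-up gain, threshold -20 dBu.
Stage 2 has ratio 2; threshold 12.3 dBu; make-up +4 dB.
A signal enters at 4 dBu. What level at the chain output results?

Stage 1: 4 dBu is 24 dB over -20 dBu; at 8:1 that becomes 3 dB over, giving -17 dBu; +6 dB make-up → -11 dBu.
Stage 2: -11 dBu is at or below the 12.3 dBu threshold — no compression; make-up brings it to -7 dBu.

-7 dBu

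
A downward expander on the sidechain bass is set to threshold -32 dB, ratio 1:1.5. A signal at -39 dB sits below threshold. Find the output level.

Below threshold, a 1:1.5 expander applies gain = (1.5−1)×(T − x) of attenuation.
(1.5−1) × 7 = 3.5 dB, so output = -39 − 3.5 = -42.5 dB.

-42.5 dB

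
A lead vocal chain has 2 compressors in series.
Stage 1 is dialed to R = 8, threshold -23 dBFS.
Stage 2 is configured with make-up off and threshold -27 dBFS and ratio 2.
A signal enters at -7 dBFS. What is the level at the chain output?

Stage 1: -7 dBFS is 16 dB over -23 dBFS; at 8:1 that becomes 2 dB over, giving -21 dBFS.
Stage 2: overshoot 6 dB → 6/2 = 3 dB → -24 dBFS.

-24 dBFS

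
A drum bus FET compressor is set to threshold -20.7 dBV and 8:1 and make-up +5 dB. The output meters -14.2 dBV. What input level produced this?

Before make-up, the level was -14.2 − 5 = -19.2 dBV.
The compressed level sits -19.2 − (-20.7) = 1.5 dB over threshold.
Undo the ratio: input overshoot = 1.5 × 8 = 12 dB, giving input = -8.7 dBV.

-8.7 dBV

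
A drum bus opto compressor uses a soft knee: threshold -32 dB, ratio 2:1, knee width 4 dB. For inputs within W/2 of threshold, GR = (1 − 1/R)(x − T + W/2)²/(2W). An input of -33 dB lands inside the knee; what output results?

x − T + W/2 = -33 − (-32) + 2 = 1.
GR = (1 − 1/2) × 1² / 8 = 0.5 × 1 / 8 = 0.0625 dB.
Output = -33 − 0.0625 = -33.0625 dB.

-33.0625 dB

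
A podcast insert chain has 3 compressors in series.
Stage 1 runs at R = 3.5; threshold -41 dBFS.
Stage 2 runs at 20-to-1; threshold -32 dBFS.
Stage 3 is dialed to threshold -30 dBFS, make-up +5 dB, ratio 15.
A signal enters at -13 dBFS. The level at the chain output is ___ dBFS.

-28 dBFS

Stage 1: overshoot 28 dB → 28/3.5 = 8 dB → -33 dBFS.
Stage 2: -33 dBFS ≤ -32 dBFS, so stage 2 doesn't engage; output -33 dBFS.
Stage 3: below threshold (-33 ≤ -30); passes unchanged; make-up brings it to -28 dBFS.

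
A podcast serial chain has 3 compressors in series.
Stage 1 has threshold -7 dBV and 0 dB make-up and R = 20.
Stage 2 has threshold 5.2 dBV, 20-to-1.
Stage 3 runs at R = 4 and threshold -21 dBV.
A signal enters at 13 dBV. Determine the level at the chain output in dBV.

Stage 1: overshoot 20 dB → 20/20 = 1 dB → -6 dBV.
Stage 2: below threshold (-6 ≤ 5.2); passes unchanged; output -6 dBV.
Stage 3: -6 dBV is 15 dB over -21 dBV; at 4:1 that becomes 3.75 dB over, giving -17.25 dBV.

-17.25 dBV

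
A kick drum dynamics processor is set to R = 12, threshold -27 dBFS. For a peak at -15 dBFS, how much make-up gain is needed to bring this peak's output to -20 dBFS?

6 dB

Without make-up, output = threshold + overshoot/12 = -27 + 1 = -26 dBFS.
Gap to target: 6 dB.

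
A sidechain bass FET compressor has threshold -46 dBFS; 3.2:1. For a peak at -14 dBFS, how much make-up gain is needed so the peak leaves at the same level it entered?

Without make-up, output = threshold + overshoot/3.2 = -46 + 10 = -36 dBFS.
Gap to target: 22 dB.

22 dB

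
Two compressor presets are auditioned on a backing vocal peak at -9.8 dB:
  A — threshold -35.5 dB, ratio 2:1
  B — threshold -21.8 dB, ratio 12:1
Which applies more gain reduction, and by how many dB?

A: overshoot 25.7 dB → output overshoot 12.85 dB → GR 12.85 dB.
B: overshoot 12 dB → output overshoot 1 dB → GR 11 dB.
A applies 1.85 dB more gain reduction.

A, by 1.85 dB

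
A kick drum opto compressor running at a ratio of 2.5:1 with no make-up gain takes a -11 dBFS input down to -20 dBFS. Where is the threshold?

Input is 15 dB above T (since output overshoot × R = input overshoot: (-20 − T)·2.5 = -11 − T gives T = -26 dBFS).
Check: -26 + (-11 − (-26))/2.5 = -26 + 6 = -20 dBFS. ✓

-26 dBFS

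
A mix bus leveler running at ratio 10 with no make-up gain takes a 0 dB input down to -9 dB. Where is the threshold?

Gain reduction = 0 − (-9) = 9 dB; output overshoot = GR / (R − 1) = 9 / 9 = 1 dB.
Threshold = output − output overshoot = -9 − 1 = -10 dB.

-10 dB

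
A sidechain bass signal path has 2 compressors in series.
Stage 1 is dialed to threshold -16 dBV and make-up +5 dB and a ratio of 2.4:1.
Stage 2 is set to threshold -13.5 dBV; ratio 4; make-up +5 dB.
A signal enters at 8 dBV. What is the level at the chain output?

Stage 1: overshoot 24 dB → 24/2.4 = 10 dB → -6 dBV; +5 dB make-up → -1 dBV.
Stage 2: 12.5 dB above -13.5 dBV, reduced 4:1 to 3.125 dB above → -10.375 dBV; +5 dB make-up → -5.375 dBV.

-5.375 dBV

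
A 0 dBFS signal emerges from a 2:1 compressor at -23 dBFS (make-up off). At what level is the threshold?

Gain reduction = 0 − (-23) = 23 dB; output overshoot = GR / (R − 1) = 23 / 1 = 23 dB.
Threshold = output − output overshoot = -23 − 23 = -46 dBFS.

-46 dBFS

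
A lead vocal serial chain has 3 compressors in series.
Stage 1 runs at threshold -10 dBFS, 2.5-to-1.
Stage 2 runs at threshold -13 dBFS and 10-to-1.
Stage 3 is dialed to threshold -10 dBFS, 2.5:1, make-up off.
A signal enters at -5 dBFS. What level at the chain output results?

-12.5 dBFS

Stage 1: -5 dBFS is 5 dB over -10 dBFS; at 2.5:1 that becomes 2 dB over, giving -8 dBFS.
Stage 2: overshoot 5 dB → 5/10 = 0.5 dB → -12.5 dBFS.
Stage 3: -12.5 dBFS is at or below the -10 dBFS threshold — no compression; output -12.5 dBFS.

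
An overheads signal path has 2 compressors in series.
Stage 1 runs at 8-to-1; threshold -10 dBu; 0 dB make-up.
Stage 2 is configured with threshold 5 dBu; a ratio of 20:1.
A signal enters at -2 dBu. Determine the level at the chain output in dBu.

Stage 1: 8 dB above -10 dBu, reduced 8:1 to 1 dB above → -9 dBu.
Stage 2: below threshold (-9 ≤ 5); passes unchanged; output -9 dBu.

-9 dBu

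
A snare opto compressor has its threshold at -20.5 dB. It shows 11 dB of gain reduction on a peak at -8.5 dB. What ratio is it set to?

Input overshoot = -8.5 − (-20.5) = 12 dB.
Output overshoot = 12 − 11 = 1 dB.
Ratio = input overshoot / output overshoot = 12 / 1 = 12.

12:1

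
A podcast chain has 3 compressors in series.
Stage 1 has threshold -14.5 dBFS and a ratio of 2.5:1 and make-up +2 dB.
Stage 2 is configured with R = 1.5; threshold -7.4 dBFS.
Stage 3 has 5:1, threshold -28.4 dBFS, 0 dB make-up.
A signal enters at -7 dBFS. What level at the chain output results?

-24.62 dBFS

Stage 1: -7 dBFS is 7.5 dB over -14.5 dBFS; at 2.5:1 that becomes 3 dB over, giving -11.5 dBFS; +2 dB make-up → -9.5 dBFS.
Stage 2: -9.5 dBFS is at or below the -7.4 dBFS threshold — no compression; output -9.5 dBFS.
Stage 3: overshoot 18.9 dB → 18.9/5 = 3.78 dB → -24.62 dBFS.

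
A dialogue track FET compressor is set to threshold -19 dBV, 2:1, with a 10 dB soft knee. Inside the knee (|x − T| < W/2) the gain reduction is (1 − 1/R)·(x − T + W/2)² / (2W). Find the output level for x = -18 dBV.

x − T + W/2 = -18 − (-19) + 5 = 6.
GR = (1 − 1/2) × 6² / 20 = 0.5 × 36 / 20 = 0.9 dB.
Output = -18 − 0.9 = -18.9 dBV.

-18.9 dBV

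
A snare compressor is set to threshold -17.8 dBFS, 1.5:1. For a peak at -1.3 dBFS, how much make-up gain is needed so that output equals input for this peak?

Without make-up, output = threshold + overshoot/1.5 = -17.8 + 11 = -6.8 dBFS.
Gap to target: 5.5 dB.

5.5 dB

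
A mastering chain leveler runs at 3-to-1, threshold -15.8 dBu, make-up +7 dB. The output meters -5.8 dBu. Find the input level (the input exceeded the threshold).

Remove make-up: -5.8 − 7 = -12.8 dBu.
That's 3 dB above the -15.8 dBu threshold.
Input overshoot = R × output overshoot = 9 dB → input = -15.8 + 9 = -6.8 dBu.

-6.8 dBu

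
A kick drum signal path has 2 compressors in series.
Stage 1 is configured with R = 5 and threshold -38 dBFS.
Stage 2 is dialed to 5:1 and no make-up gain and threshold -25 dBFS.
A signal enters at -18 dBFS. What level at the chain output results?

-34 dBFS

Stage 1: -18 dBFS is 20 dB over -38 dBFS; at 5:1 that becomes 4 dB over, giving -34 dBFS.
Stage 2: -34 dBFS ≤ -25 dBFS, so stage 2 doesn't engage; output -34 dBFS.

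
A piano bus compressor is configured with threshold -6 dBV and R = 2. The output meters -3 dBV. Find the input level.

That's 3 dB above the -6 dBV threshold.
Input overshoot = R × output overshoot = 6 dB → input = -6 + 6 = 0 dBV.

0 dBV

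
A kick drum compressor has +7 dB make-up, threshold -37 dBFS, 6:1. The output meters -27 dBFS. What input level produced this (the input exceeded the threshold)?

Stripping the +7 dB make-up gives -34 dBFS at the gain stage.
That's 3 dB above the -37 dBFS threshold.
Before 6:1 compression the overshoot was 3 × 6 = 18 dB, so input = -37 + 18 = -19 dBFS.

-19 dBFS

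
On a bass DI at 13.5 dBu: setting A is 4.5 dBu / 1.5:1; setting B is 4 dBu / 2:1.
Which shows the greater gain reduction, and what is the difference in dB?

A: 9 dB over, compressed to 6 dB over, so 3 dB of GR.
B: 9.5 dB over, compressed to 4.75 dB over, so 4.75 dB of GR.
B reduces 1.75 dB more.

B, by 1.75 dB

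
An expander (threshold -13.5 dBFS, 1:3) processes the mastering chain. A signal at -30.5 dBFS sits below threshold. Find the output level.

Undershoot = (-13.5) − (-30.5) = 17 dB.
At 1:3, that expands to 51 dB under threshold.
Output = -13.5 − 51 = -64.5 dBFS.

-64.5 dBFS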